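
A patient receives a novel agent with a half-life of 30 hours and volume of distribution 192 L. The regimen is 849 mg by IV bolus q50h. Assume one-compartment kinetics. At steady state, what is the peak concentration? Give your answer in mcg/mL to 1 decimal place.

Over one 50-h interval, 50/30 ≈ 1.6667 half-lives elapse, leaving f ≈ 0.3150 of each dose.
Accumulation ratio R = 1/(1 − f) ≈ 1/0.6850 ≈ 1.4599.
Each bolus raises the concentration by D/Vd = 849/192 ≈ 4.422 mcg/mL.
Steady-state peak Cmax,ss = C₀·R ≈ 4.422 × 1.4599 ≈ 6.456 mcg/mL.

6.5 mcg/mL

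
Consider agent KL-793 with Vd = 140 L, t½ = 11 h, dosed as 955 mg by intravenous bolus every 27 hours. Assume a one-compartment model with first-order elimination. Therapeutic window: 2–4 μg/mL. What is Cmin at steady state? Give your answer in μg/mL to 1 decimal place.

1.5 μg/mL

τ/t½ = 27/11 ≈ 2.4545, so fraction remaining f = (1/2)^(27/11) ≈ 0.1824.
Single-dose peak C₀ = D/Vd = 955/140 ≈ 6.821 μg/mL.
Steady-state trough Cmin,ss = C₀·f/(1−f) ≈ 6.821 × 0.1824/0.8176 ≈ 1.522 μg/mL.
Trough 1.5 μg/mL vs MEC 2 μg/mL: subtherapeutic.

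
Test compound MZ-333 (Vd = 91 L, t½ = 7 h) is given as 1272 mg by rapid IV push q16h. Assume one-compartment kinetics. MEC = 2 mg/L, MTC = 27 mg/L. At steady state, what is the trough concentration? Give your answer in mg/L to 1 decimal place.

Over one 16-h interval, 16/7 ≈ 2.2857 half-lives elapse, leaving f ≈ 0.2051 of each dose.
At steady state, accumulation factor R = 1/(1 − e^(−kτ)) ≈ 1.2580.
Single-dose peak C₀ = D/Vd = 1272/91 ≈ 13.978 mg/L.
Steady-state peak Cmax,ss = C₀·R ≈ 13.978 × 1.2580 ≈ 17.584 mg/L.
Steady-state trough Cmin,ss = Cmax,ss·f ≈ 17.584 × 0.2051 ≈ 3.606 mg/L.
Trough 3.6 mg/L vs MEC 2 mg/L: adequate.

3.6 mg/L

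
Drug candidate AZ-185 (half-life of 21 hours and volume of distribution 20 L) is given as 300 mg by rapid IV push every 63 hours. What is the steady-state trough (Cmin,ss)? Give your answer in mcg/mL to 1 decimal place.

2.1 mcg/mL

The dosing interval is 3 half-lives, so f = 2^(−3) = 0.125.
Accumulation ratio R = 1/(1 − f) = 1/0.875 = 8/7.
Single-dose peak C₀ = D/Vd = 300/20 = 15 mcg/mL.
Steady-state peak Cmax,ss = C₀·R = 15 × 8/7 ≈ 17.143 mcg/mL.
Steady-state trough Cmin,ss = Cmax,ss·f ≈ 17.143 × 0.125 ≈ 2.143 mcg/mL.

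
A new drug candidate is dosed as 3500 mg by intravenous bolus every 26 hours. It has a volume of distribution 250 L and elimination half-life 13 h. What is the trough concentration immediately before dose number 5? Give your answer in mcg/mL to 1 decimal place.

4.6 mcg/mL

f = (1/2)^(τ/t½) = (1/2)^(26/13) ≈ 0.2500.
C₀ = D/Vd = 3500/250 ≈ 14.000 mcg/mL.
Before the 5th dose, 4 doses have been given. Superposition: Cmin = C₀·(f + f² + … + f^4).
≈ 14.000 × (0.2500 + 0.0625 + 0.0156 + 0.0039) ≈ 14.000 × 0.3320 ≈ 4.648 mcg/mL.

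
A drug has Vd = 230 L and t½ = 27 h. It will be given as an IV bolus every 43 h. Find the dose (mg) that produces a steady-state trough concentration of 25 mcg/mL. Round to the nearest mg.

11591 mg

τ/t½ = 43/27 ≈ 1.5926, so f = (1/2)^(43/27) ≈ 0.331575.
Cmin,ss = (D/Vd)·f/(1−f), so D = Cmin,ss·Vd·(1−f)/f.
D = 25 × 230 × (1−f)/f ≈ 25 × 230 × 2.01591 ≈ 11591.48 mg.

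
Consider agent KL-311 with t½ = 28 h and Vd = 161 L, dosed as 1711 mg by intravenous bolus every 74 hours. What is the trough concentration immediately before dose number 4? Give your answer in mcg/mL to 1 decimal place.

2.0 mcg/mL

f = (1/2)^(τ/t½) = (1/2)^(74/28) ≈ 0.1601.
C₀ = D/Vd = 1711/161 ≈ 10.627 mcg/mL.
Before the 4th dose, 3 doses have been given. Superposition: Cmin = C₀·(f + f² + … + f^3).
≈ 10.627 × (0.1601 + 0.0256 + 0.0041) ≈ 10.627 × 0.1898 ≈ 2.017 mcg/mL.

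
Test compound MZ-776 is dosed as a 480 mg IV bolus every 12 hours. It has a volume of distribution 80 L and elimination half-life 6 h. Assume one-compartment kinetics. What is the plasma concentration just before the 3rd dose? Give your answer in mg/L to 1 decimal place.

1.9 mg/L

f = (1/2)^(τ/t½) = (1/2)^(12/6) ≈ 0.2500.
C₀ = D/Vd = 480/80 ≈ 6.000 mg/L.
Before the 3rd dose, 2 doses have been given. Superposition: Cmin = C₀·(f + f²).
≈ 6.000 × (0.2500 + 0.0625) ≈ 6.000 × 0.3125 ≈ 1.875 mg/L.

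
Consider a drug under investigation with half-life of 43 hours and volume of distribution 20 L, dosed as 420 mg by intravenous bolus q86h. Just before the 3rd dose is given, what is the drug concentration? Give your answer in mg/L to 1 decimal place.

f = (1/2)^(τ/t½) = (1/2)^(86/43) ≈ 0.2500.
C₀ = D/Vd = 420/20 ≈ 21.000 mg/L.
Before the 3rd dose, 2 doses have been given. Superposition: Cmin = C₀·(f + f²).
≈ 21.000 × (0.2500 + 0.0625) ≈ 21.000 × 0.3125 ≈ 6.562 mg/L.

6.6 mg/L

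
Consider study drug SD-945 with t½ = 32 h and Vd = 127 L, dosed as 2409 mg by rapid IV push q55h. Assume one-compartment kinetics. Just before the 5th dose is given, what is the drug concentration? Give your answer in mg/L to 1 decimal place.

f = (1/2)^(τ/t½) = (1/2)^(55/32) ≈ 0.3038.
C₀ = D/Vd = 2409/127 ≈ 18.969 mg/L.
Before the 5th dose, 4 doses have been given. Superposition: Cmin = C₀·(f + f² + … + f^4).
≈ 18.969 × (0.3038 + 0.0923 + 0.0280 + 0.0085) ≈ 18.969 × 0.4326 ≈ 8.206 mg/L.

8.2 mg/L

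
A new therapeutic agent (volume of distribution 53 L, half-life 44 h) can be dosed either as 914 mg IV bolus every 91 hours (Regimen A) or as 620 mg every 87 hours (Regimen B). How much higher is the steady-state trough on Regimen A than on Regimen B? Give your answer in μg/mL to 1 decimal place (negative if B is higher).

1.4 μg/mL

Regimen A: f = (1/2)^(91/44) ≈ 0.2385; Cmin,ss = (914/53)·f/(1−f) ≈ 5.401 μg/mL.
Regimen B: f = (1/2)^(87/44) ≈ 0.2540; Cmin,ss = (620/53)·f/(1−f) ≈ 3.983 μg/mL.
Difference ≈ 5.401 − 3.983 ≈ 1.418 μg/mL.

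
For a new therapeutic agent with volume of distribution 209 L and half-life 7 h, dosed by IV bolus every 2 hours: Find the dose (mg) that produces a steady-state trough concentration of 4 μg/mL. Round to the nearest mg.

τ/t½ = 2/7 ≈ 0.28571, so f = (1/2)^(2/7) ≈ 0.820335.
Cmin,ss = (D/Vd)·f/(1−f), so D = Cmin,ss·Vd·(1−f)/f.
D = 4 × 209 × (1−f)/f ≈ 4 × 209 × 0.21901 ≈ 183.09 mg.

183 mg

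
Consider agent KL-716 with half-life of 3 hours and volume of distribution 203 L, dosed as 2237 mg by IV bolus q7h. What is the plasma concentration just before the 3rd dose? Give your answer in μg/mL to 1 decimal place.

2.6 μg/mL

f = (1/2)^(τ/t½) = (1/2)^(7/3) ≈ 0.1984.
C₀ = D/Vd = 2237/203 ≈ 11.020 μg/mL.
Before the 3rd dose, 2 doses have been given. Superposition: Cmin = C₀·(f + f²).
≈ 11.020 × (0.1984 + 0.0394) ≈ 11.020 × 0.2378 ≈ 2.621 μg/mL.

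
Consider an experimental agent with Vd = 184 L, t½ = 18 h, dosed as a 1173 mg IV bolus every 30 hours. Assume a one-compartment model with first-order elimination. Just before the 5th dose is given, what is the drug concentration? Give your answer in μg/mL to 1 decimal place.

f = (1/2)^(τ/t½) = (1/2)^(30/18) ≈ 0.3150.
C₀ = D/Vd = 1173/184 ≈ 6.375 μg/mL.
Before the 5th dose, 4 doses have been given. Superposition: Cmin = C₀·(f + f² + … + f^4).
≈ 6.375 × (0.3150 + 0.0992 + 0.0313 + 0.0098) ≈ 6.375 × 0.4553 ≈ 2.903 μg/mL.

2.9 μg/mL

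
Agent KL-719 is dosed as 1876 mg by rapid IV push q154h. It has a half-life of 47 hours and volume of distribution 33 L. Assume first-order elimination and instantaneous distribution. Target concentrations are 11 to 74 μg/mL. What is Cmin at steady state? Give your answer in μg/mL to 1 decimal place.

6.5 μg/mL

τ/t½ = 154/47 ≈ 3.2766, so fraction remaining f = (1/2)^(154/47) ≈ 0.1032.
Accumulation ratio R = 1/(1 − f) ≈ 1/0.8968 ≈ 1.1151.
Single-dose peak C₀ = D/Vd = 1876/33 ≈ 56.848 μg/mL.
Cmax,ss = C₀/(1 − f) ≈ 56.848/0.8968 ≈ 63.390 μg/mL.
Steady-state trough Cmin,ss = Cmax,ss·f ≈ 63.390 × 0.1032 ≈ 6.542 μg/mL.
Trough 6.5 μg/mL vs MEC 11 μg/mL: subtherapeutic.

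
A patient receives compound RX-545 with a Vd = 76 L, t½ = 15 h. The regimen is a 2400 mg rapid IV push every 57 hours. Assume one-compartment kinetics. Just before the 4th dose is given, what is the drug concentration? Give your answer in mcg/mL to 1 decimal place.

f = (1/2)^(τ/t½) = (1/2)^(57/15) ≈ 0.0718.
C₀ = D/Vd = 2400/76 ≈ 31.579 mcg/mL.
Before the 4th dose, 3 doses have been given. Superposition: Cmin = C₀·(f + f² + … + f^3).
≈ 31.579 × (0.0718 + 0.0052 + 0.0004) ≈ 31.579 × 0.0774 ≈ 2.444 mcg/mL.

2.4 mcg/mL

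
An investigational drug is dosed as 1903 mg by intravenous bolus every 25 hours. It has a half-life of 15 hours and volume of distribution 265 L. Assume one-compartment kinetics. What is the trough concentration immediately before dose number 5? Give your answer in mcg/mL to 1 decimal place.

3.3 mcg/mL

f = (1/2)^(τ/t½) = (1/2)^(25/15) ≈ 0.3150.
C₀ = D/Vd = 1903/265 ≈ 7.181 mcg/mL.
Before the 5th dose, 4 doses have been given. Superposition: Cmin = C₀·(f + f² + … + f^4).
≈ 7.181 × (0.3150 + 0.0992 + 0.0313 + 0.0098) ≈ 7.181 × 0.4553 ≈ 3.270 mcg/mL.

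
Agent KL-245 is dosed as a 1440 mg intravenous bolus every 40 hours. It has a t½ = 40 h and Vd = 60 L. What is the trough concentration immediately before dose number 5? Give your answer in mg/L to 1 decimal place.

f = (1/2)^(τ/t½) = (1/2)^(40/40) ≈ 0.5000.
C₀ = D/Vd = 1440/60 ≈ 24.000 mg/L.
Before the 5th dose, 4 doses have been given. Superposition: Cmin = C₀·(f + f² + … + f^4).
≈ 24.000 × (0.5000 + 0.2500 + 0.1250 + 0.0625) ≈ 24.000 × 0.9375 ≈ 22.500 mg/L.

22.5 mg/L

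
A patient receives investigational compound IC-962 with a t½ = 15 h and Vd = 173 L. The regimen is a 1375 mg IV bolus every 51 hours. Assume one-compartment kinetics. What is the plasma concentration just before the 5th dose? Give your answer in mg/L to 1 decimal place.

f = (1/2)^(τ/t½) = (1/2)^(51/15) ≈ 0.0947.
C₀ = D/Vd = 1375/173 ≈ 7.948 mg/L.
Before the 5th dose, 4 doses have been given. Superposition: Cmin = C₀·(f + f² + … + f^4).
≈ 7.948 × (0.0947 + 0.0090 + 0.0008 + 0.0001) ≈ 7.948 × 0.1046 ≈ 0.831 mg/L.

0.8 mg/L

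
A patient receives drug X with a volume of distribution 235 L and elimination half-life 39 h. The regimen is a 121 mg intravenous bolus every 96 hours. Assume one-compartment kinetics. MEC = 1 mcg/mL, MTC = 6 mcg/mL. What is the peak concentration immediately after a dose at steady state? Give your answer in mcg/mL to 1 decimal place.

τ/t½ = 96/39 ≈ 2.4615, so fraction remaining f = (1/2)^(96/39) ≈ 0.1816.
At steady state, accumulation factor R = 1/(1 − e^(−kτ)) ≈ 1.2219.
Single-dose peak C₀ = D/Vd = 121/235 ≈ 0.515 mcg/mL.
Steady-state peak Cmax,ss = C₀·R ≈ 0.515 × 1.2219 ≈ 0.629 mcg/mL.
Peak 0.6 mcg/mL vs MTC 6 mcg/mL: below toxic threshold.

0.6 mcg/mL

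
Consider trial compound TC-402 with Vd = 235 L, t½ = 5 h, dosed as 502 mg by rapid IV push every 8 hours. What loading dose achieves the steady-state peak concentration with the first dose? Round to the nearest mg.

749 mg

f = (1/2)^(8/5) ≈ 0.329877; accumulation ratio R = 1/(1−f) ≈ 1.49226.
Loading dose to hit Cmax,ss on first dose: D_load = D_maint·R ≈ 502 × 1.49226 ≈ 749.11 mg.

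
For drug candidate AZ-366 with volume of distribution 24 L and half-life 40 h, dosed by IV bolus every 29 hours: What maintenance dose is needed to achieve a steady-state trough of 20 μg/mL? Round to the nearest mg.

τ/t½ = 29/40 ≈ 0.725, so f = (1/2)^(29/40) ≈ 0.604997.
Cmin,ss = (D/Vd)·f/(1−f), so D = Cmin,ss·Vd·(1−f)/f.
D = 20 × 24 × (1−f)/f ≈ 20 × 24 × 0.65290 ≈ 313.39 mg.

313 mg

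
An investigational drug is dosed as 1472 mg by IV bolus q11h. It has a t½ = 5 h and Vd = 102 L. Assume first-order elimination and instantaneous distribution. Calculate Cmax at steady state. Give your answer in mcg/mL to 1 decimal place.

18.4 mcg/mL

τ/t½ = 11/5 ≈ 2.2, so fraction remaining f = (1/2)^(11/5) ≈ 0.2176.
At steady state, accumulation factor R = 1/(1 − e^(−kτ)) ≈ 1.2781.
Single-dose peak C₀ = D/Vd = 1472/102 ≈ 14.431 mcg/mL.
Steady-state peak Cmax,ss = C₀·R ≈ 14.431 × 1.2781 ≈ 18.444 mcg/mL.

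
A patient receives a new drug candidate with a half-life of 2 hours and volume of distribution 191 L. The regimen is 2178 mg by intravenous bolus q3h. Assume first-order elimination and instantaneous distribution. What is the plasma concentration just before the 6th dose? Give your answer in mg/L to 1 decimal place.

6.2 mg/L

f = (1/2)^(τ/t½) = (1/2)^(3/2) ≈ 0.3536.
C₀ = D/Vd = 2178/191 ≈ 11.403 mg/L.
Before the 6th dose, 5 doses have been given. Superposition: Cmin = C₀·(f + f² + … + f^5).
≈ 11.403 × (0.3536 + 0.1250 + 0.0442 + 0.0156 + 0.0055) ≈ 11.403 × 0.5439 ≈ 6.202 mg/L.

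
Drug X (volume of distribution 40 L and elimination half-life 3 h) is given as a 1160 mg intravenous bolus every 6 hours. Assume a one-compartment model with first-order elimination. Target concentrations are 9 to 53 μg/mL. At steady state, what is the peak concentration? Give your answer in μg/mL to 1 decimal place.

38.7 μg/mL

The dosing interval is 2 half-lives, so f = 2^(−2) = 0.25.
Accumulation ratio R = 1/(1 − f) = 1/0.75 = 4/3.
Single-dose peak C₀ = D/Vd = 1160/40 = 29 μg/mL.
Steady-state peak Cmax,ss = C₀·R = 29 × 4/3 ≈ 38.667 μg/mL.
Peak 38.7 μg/mL vs MTC 53 μg/mL: below toxic threshold.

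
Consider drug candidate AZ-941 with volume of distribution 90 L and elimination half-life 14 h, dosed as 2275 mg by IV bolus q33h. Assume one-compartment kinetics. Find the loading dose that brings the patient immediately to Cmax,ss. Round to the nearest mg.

f = (1/2)^(33/14) ≈ 0.195177; accumulation ratio R = 1/(1−f) ≈ 1.24251.
Loading dose to hit Cmax,ss on first dose: D_load = D_maint·R ≈ 2275 × 1.24251 ≈ 2826.71 mg.

2827 mg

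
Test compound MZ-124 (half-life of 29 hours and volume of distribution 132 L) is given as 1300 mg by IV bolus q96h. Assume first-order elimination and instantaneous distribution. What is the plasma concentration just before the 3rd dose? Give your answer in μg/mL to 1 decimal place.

f = (1/2)^(τ/t½) = (1/2)^(96/29) ≈ 0.1008.
C₀ = D/Vd = 1300/132 ≈ 9.848 μg/mL.
Before the 3rd dose, 2 doses have been given. Superposition: Cmin = C₀·(f + f²).
≈ 9.848 × (0.1008 + 0.0102) ≈ 9.848 × 0.1110 ≈ 1.093 μg/mL.

1.1 μg/mL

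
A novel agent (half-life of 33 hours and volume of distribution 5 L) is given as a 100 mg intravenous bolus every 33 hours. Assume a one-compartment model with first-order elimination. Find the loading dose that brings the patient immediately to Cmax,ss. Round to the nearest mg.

200 mg

f = (1/2)^(33/33) ≈ 0.500000; accumulation ratio R = 1/(1−f) ≈ 2.00000.
Loading dose to hit Cmax,ss on first dose: D_load = D_maint·R ≈ 100 × 2.00000 ≈ 200.00 mg.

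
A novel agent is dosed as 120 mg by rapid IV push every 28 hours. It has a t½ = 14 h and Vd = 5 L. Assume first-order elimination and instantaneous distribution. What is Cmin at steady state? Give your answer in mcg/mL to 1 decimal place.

8.0 mcg/mL

τ = 28 h = 2 half-lives, so f = (1/2)^2 = 0.25.
Accumulation ratio R = 1/(1 − f) = 1/0.75 = 4/3.
Single-dose peak C₀ = D/Vd = 120/5 = 24 mcg/mL.
Steady-state peak Cmax,ss = C₀·R = 24 × 4/3 ≈ 32.000 mcg/mL.
Steady-state trough Cmin,ss = Cmax,ss·f ≈ 32.000 × 0.25 ≈ 8.000 mcg/mL.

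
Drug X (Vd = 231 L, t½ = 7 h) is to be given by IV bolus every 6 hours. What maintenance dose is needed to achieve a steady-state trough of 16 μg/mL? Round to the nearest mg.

2999 mg

τ/t½ = 6/7 ≈ 0.85714, so f = (1/2)^(6/7) ≈ 0.552045.
Cmin,ss = (D/Vd)·f/(1−f), so D = Cmin,ss·Vd·(1−f)/f.
D = 16 × 231 × (1−f)/f ≈ 16 × 231 × 0.81145 ≈ 2999.12 mg.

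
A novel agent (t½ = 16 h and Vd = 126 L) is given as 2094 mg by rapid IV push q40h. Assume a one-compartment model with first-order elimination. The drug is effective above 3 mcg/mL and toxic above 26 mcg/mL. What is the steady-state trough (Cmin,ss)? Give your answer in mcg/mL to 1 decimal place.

Over one 40-h interval, 40/16 ≈ 2.5 half-lives elapse, leaving f ≈ 0.1768 of each dose.
Single-dose peak C₀ = D/Vd = 2094/126 ≈ 16.619 mcg/mL.
Steady-state trough Cmin,ss = C₀·f/(1−f) ≈ 16.619 × 0.1768/0.8232 ≈ 3.569 mcg/mL.
Trough 3.6 mcg/mL vs MEC 3 mcg/mL: adequate.

3.6 mcg/mL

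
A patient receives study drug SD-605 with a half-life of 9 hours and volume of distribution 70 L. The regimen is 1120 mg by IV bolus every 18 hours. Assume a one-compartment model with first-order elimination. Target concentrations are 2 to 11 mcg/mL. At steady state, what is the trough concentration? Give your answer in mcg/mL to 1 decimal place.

The dosing interval is 2 half-lives, so f = 2^(−2) = 0.25.
At steady state, R = 1/(1 − 0.25) = 4/3.
Single-dose peak C₀ = D/Vd = 1120/70 = 16 mcg/mL.
Steady-state peak Cmax,ss = C₀·R = 16 × 4/3 ≈ 21.333 mcg/mL.
Steady-state trough Cmin,ss = Cmax,ss·f ≈ 21.333 × 0.25 ≈ 5.333 mcg/mL.
Trough 5.3 mcg/mL vs MEC 2 mcg/mL: adequate.

5.3 mcg/mL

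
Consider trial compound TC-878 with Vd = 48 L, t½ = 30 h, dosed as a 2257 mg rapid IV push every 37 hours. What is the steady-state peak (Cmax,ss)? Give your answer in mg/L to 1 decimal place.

τ/t½ = 37/30 ≈ 1.2333, so fraction remaining f = (1/2)^(37/30) ≈ 0.4253.
Accumulation ratio R = 1/(1 − f) ≈ 1/0.5747 ≈ 1.7400.
Single-dose peak C₀ = D/Vd = 2257/48 ≈ 47.021 mg/L.
Steady-state peak Cmax,ss = C₀·R ≈ 47.021 × 1.7400 ≈ 81.817 mg/L.

81.8 mg/L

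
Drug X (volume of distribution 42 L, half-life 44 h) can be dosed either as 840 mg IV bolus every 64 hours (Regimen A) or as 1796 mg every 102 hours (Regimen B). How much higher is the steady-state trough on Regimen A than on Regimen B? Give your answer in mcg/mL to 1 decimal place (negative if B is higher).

0.8 mcg/mL

Regimen A: f = (1/2)^(64/44) ≈ 0.3649; Cmin,ss = (840/42)·f/(1−f) ≈ 11.491 mcg/mL.
Regimen B: f = (1/2)^(102/44) ≈ 0.2005; Cmin,ss = (1796/42)·f/(1−f) ≈ 10.724 mcg/mL.
Difference ≈ 11.491 − 10.724 ≈ 0.767 mcg/mL.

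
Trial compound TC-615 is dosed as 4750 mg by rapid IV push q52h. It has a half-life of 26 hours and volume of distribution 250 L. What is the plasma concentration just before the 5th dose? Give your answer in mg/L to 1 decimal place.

f = (1/2)^(τ/t½) = (1/2)^(52/26) ≈ 0.2500.
C₀ = D/Vd = 4750/250 ≈ 19.000 mg/L.
Before the 5th dose, 4 doses have been given. Superposition: Cmin = C₀·(f + f² + … + f^4).
≈ 19.000 × (0.2500 + 0.0625 + 0.0156 + 0.0039) ≈ 19.000 × 0.3320 ≈ 6.308 mg/L.

6.3 mg/L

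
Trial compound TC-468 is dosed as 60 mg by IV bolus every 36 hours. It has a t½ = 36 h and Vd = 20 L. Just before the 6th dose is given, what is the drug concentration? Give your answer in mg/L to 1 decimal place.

f = (1/2)^(τ/t½) = (1/2)^(36/36) ≈ 0.5000.
C₀ = D/Vd = 60/20 ≈ 3.000 mg/L.
Before the 6th dose, 5 doses have been given. Superposition: Cmin = C₀·(f + f² + … + f^5).
≈ 3.000 × (0.5000 + 0.2500 + 0.1250 + 0.0625 + 0.0313) ≈ 3.000 × 0.9688 ≈ 2.906 mg/L.

2.9 mg/L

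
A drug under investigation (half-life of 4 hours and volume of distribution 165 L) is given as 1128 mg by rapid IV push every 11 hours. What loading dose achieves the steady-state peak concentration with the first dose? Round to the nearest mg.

f = (1/2)^(11/4) ≈ 0.148651; accumulation ratio R = 1/(1−f) ≈ 1.17461.
Loading dose to hit Cmax,ss on first dose: D_load = D_maint·R ≈ 1128 × 1.17461 ≈ 1324.96 mg.

1325 mg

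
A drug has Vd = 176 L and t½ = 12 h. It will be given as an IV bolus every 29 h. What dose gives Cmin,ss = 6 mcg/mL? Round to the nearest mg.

τ/t½ = 29/12 ≈ 2.4167, so f = (1/2)^(29/12) ≈ 0.187288.
Cmin,ss = (D/Vd)·f/(1−f), so D = Cmin,ss·Vd·(1−f)/f.
D = 6 × 176 × (1−f)/f ≈ 6 × 176 × 4.33937 ≈ 4582.37 mg.

4582 mg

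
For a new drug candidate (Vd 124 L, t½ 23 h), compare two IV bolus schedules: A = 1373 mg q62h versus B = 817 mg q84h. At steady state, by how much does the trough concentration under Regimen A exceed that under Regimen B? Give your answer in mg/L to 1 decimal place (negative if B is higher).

1.5 mg/L

Regimen A: f = (1/2)^(62/23) ≈ 0.1544; Cmin,ss = (1373/124)·f/(1−f) ≈ 2.022 mg/L.
Regimen B: f = (1/2)^(84/23) ≈ 0.0795; Cmin,ss = (817/124)·f/(1−f) ≈ 0.569 mg/L.
Difference ≈ 2.022 − 0.569 ≈ 1.453 mg/L.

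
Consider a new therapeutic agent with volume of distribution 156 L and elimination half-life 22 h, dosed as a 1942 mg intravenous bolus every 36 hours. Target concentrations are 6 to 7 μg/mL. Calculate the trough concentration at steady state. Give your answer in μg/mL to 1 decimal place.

k = ln2/t½ = ln2/22 ≈ 0.031507 h⁻¹; fraction remaining f = e^(−kτ) = e^(−0.031507×36) ≈ 0.3217.
At steady state, accumulation factor R = 1/(1 − e^(−kτ)) ≈ 1.4743.
Single-dose peak C₀ = D/Vd = 1942/156 ≈ 12.449 μg/mL.
Cmax,ss = C₀/(1 − f) ≈ 12.449/0.6783 ≈ 18.353 μg/mL.
Steady-state trough Cmin,ss = Cmax,ss·f ≈ 18.353 × 0.3217 ≈ 5.904 μg/mL.
Trough 5.9 μg/mL vs MEC 6 μg/mL: subtherapeutic.

5.9 μg/mL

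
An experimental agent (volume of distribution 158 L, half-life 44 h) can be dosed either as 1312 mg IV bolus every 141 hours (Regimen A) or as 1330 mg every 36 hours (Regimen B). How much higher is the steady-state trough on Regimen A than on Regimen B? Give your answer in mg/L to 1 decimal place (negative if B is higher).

-10.0 mg/L

Regimen A: f = (1/2)^(141/44) ≈ 0.1085; Cmin,ss = (1312/158)·f/(1−f) ≈ 1.011 mg/L.
Regimen B: f = (1/2)^(36/44) ≈ 0.5672; Cmin,ss = (1330/158)·f/(1−f) ≈ 11.032 mg/L.
Difference ≈ 1.011 − 11.032 ≈ -10.021 mg/L.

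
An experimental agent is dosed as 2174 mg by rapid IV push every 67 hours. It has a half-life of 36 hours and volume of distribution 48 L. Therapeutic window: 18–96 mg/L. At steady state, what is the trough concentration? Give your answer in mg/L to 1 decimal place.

17.2 mg/L

Over one 67-h interval, 67/36 ≈ 1.8611 half-lives elapse, leaving f ≈ 0.2753 of each dose.
Single-dose peak C₀ = D/Vd = 2174/48 ≈ 45.292 mg/L.
Steady-state trough Cmin,ss = C₀·f/(1−f) ≈ 45.292 × 0.2753/0.7247 ≈ 17.206 mg/L.
Trough 17.2 mg/L vs MEC 18 mg/L: subtherapeutic.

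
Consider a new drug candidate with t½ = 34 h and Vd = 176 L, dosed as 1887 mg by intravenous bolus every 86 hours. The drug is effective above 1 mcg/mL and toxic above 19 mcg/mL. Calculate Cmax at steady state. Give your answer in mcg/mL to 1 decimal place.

13.0 mcg/mL

Over one 86-h interval, 86/34 ≈ 2.5294 half-lives elapse, leaving f ≈ 0.1732 of each dose.
Accumulation ratio R = 1/(1 − f) ≈ 1/0.8268 ≈ 1.2095.
Single-dose peak C₀ = D/Vd = 1887/176 ≈ 10.722 mcg/mL.
Steady-state peak Cmax,ss = C₀·R ≈ 10.722 × 1.2095 ≈ 12.968 mcg/mL.
Peak 13.0 mcg/mL vs MTC 19 mcg/mL: below toxic threshold.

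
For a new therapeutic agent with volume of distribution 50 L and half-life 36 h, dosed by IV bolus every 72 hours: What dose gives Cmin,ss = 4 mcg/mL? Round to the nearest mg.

600 mg

τ/t½ = 72/36 ≈ 2, so f = (1/2)^(72/36) ≈ 0.250000.
Cmin,ss = (D/Vd)·f/(1−f), so D = Cmin,ss·Vd·(1−f)/f.
D = 4 × 50 × (1−f)/f ≈ 4 × 50 × 3.00000 ≈ 600.00 mg.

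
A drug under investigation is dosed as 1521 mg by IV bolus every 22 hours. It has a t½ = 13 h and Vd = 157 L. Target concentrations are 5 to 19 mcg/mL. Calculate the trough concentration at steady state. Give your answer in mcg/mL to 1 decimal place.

Over one 22-h interval, 22/13 ≈ 1.6923 half-lives elapse, leaving f ≈ 0.3094 of each dose.
Accumulation ratio R = 1/(1 − f) ≈ 1/0.6906 ≈ 1.4480.
Each bolus raises the concentration by D/Vd = 1521/157 ≈ 9.688 mcg/mL.
Cmax,ss = C₀/(1 − f) ≈ 9.688/0.6906 ≈ 14.028 mcg/mL.
One interval later, Cmin,ss = Cmax,ss·e^(−kτ) ≈ 14.028 × 0.3094 ≈ 4.340 mcg/mL.
Trough 4.3 mcg/mL vs MEC 5 mcg/mL: subtherapeutic.

4.3 mcg/mL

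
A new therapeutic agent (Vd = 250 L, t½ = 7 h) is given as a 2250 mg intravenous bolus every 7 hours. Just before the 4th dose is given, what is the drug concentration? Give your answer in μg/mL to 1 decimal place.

f = (1/2)^(τ/t½) = (1/2)^(7/7) ≈ 0.5000.
C₀ = D/Vd = 2250/250 ≈ 9.000 μg/mL.
Before the 4th dose, 3 doses have been given. Superposition: Cmin = C₀·(f + f² + … + f^3).
≈ 9.000 × (0.5000 + 0.2500 + 0.1250) ≈ 9.000 × 0.8750 ≈ 7.875 μg/mL.

7.9 μg/mL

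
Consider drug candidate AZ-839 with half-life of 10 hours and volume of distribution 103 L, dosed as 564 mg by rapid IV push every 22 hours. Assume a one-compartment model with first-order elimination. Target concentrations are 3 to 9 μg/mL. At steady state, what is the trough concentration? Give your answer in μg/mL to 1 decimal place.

τ/t½ = 22/10 ≈ 2.2, so fraction remaining f = (1/2)^(22/10) ≈ 0.2176.
At steady state, accumulation factor R = 1/(1 − e^(−kτ)) ≈ 1.2781.
Single-dose peak C₀ = D/Vd = 564/103 ≈ 5.476 μg/mL.
Cmax,ss = C₀/(1 − f) ≈ 5.476/0.7824 ≈ 6.999 μg/mL.
One interval later, Cmin,ss = Cmax,ss·e^(−kτ) ≈ 6.999 × 0.2176 ≈ 1.523 μg/mL.
Trough 1.5 μg/mL vs MEC 3 μg/mL: subtherapeutic.

1.5 μg/mL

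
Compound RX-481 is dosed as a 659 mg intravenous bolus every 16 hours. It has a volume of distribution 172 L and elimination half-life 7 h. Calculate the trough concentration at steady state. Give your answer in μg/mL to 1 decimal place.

1.0 μg/mL

Over one 16-h interval, 16/7 ≈ 2.2857 half-lives elapse, leaving f ≈ 0.2051 of each dose.
Single-dose peak C₀ = D/Vd = 659/172 ≈ 3.831 μg/mL.
Steady-state trough Cmin,ss = C₀·f/(1−f) ≈ 3.831 × 0.2051/0.7949 ≈ 0.988 μg/mL.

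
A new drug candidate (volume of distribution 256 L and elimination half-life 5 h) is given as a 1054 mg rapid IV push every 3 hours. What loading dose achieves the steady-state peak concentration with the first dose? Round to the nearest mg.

f = (1/2)^(3/5) ≈ 0.659754; accumulation ratio R = 1/(1−f) ≈ 2.93905.
Loading dose to hit Cmax,ss on first dose: D_load = D_maint·R ≈ 1054 × 2.93905 ≈ 3097.76 mg.

3098 mg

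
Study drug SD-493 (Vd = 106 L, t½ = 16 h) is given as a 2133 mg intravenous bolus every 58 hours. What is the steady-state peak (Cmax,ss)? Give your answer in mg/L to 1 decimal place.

Over one 58-h interval, 58/16 ≈ 3.625 half-lives elapse, leaving f ≈ 0.0811 of each dose.
Accumulation ratio R = 1/(1 − f) ≈ 1/0.9189 ≈ 1.0883.
Single-dose peak C₀ = D/Vd = 2133/106 ≈ 20.123 mg/L.
Steady-state peak Cmax,ss = C₀·R ≈ 20.123 × 1.0883 ≈ 21.900 mg/L.

21.9 mg/L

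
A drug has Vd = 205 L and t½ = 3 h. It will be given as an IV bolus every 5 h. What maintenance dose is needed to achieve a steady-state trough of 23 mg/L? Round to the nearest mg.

τ/t½ = 5/3 ≈ 1.6667, so f = (1/2)^(5/3) ≈ 0.314980.
Cmin,ss = (D/Vd)·f/(1−f), so D = Cmin,ss·Vd·(1−f)/f.
D = 23 × 205 × (1−f)/f ≈ 23 × 205 × 2.17480 ≈ 10254.18 mg.

10254 mg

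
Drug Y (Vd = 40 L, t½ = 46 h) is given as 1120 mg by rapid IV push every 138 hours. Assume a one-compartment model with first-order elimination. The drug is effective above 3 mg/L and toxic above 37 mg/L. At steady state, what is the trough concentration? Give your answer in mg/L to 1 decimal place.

4.0 mg/L

τ = 138 h = 3 half-lives, so f = (1/2)^3 = 0.125.
Accumulation ratio R = 1/(1 − f) = 1/0.875 = 8/7.
Single-dose peak C₀ = D/Vd = 1120/40 = 28 mg/L.
Steady-state peak Cmax,ss = C₀·R = 28 × 8/7 ≈ 32.000 mg/L.
Steady-state trough Cmin,ss = Cmax,ss·f ≈ 32.000 × 0.125 ≈ 4.000 mg/L.
Trough 4.0 mg/L vs MEC 3 mg/L: adequate.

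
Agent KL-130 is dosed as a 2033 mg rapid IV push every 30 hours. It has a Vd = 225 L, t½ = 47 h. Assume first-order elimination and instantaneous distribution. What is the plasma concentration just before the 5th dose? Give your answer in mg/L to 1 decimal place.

13.5 mg/L

f = (1/2)^(τ/t½) = (1/2)^(30/47) ≈ 0.6425.
C₀ = D/Vd = 2033/225 ≈ 9.036 mg/L.
Before the 5th dose, 4 doses have been given. Superposition: Cmin = C₀·(f + f² + … + f^4).
≈ 9.036 × (0.6425 + 0.4128 + 0.2652 + 0.1704) ≈ 9.036 × 1.4909 ≈ 13.472 mg/L.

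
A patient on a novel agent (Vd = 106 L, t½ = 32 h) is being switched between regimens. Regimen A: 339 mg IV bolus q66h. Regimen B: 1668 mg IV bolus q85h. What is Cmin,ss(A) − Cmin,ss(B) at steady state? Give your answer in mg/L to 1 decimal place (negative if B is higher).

Regimen A: f = (1/2)^(66/32) ≈ 0.2394; Cmin,ss = (339/106)·f/(1−f) ≈ 1.007 mg/L.
Regimen B: f = (1/2)^(85/32) ≈ 0.1586; Cmin,ss = (1668/106)·f/(1−f) ≈ 2.966 mg/L.
Difference ≈ 1.007 − 2.966 ≈ -1.959 mg/L.

-2.0 mg/L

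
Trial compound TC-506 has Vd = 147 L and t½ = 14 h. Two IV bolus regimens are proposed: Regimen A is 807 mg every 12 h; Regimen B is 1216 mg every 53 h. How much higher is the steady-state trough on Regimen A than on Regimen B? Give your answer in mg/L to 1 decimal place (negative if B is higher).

6.1 mg/L

Regimen A: f = (1/2)^(12/14) ≈ 0.5520; Cmin,ss = (807/147)·f/(1−f) ≈ 6.764 mg/L.
Regimen B: f = (1/2)^(53/14) ≈ 0.0725; Cmin,ss = (1216/147)·f/(1−f) ≈ 0.647 mg/L.
Difference ≈ 6.764 − 0.647 ≈ 6.117 mg/L.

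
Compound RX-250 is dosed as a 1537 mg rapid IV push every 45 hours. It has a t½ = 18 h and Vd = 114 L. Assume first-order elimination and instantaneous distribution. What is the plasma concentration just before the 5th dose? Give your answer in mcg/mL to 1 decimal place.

2.9 mcg/mL

f = (1/2)^(τ/t½) = (1/2)^(45/18) ≈ 0.1768.
C₀ = D/Vd = 1537/114 ≈ 13.482 mcg/mL.
Before the 5th dose, 4 doses have been given. Superposition: Cmin = C₀·(f + f² + … + f^4).
≈ 13.482 × (0.1768 + 0.0313 + 0.0055 + 0.0010) ≈ 13.482 × 0.2146 ≈ 2.893 mcg/mL.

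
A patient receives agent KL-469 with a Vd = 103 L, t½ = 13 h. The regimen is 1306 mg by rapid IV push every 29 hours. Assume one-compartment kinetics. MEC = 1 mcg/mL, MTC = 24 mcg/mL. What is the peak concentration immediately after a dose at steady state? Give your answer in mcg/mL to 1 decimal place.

16.1 mcg/mL

k = ln2/t½ = ln2/13 ≈ 0.053319 h⁻¹; fraction remaining f = e^(−kτ) = e^(−0.053319×29) ≈ 0.2130.
Accumulation ratio R = 1/(1 − f) ≈ 1/0.7870 ≈ 1.2706.
Single-dose peak C₀ = D/Vd = 1306/103 ≈ 12.680 mcg/mL.
Steady-state peak Cmax,ss = C₀·R ≈ 12.680 × 1.2706 ≈ 16.111 mcg/mL.
Peak 16.1 mcg/mL vs MTC 24 mcg/mL: below toxic threshold.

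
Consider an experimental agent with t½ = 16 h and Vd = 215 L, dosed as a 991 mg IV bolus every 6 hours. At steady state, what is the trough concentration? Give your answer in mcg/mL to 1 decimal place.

15.5 mcg/mL

Over one 6-h interval, 6/16 ≈ 0.375 half-lives elapse, leaving f ≈ 0.7711 of each dose.
At steady state, accumulation factor R = 1/(1 − e^(−kτ)) ≈ 4.3687.
Single-dose peak C₀ = D/Vd = 991/215 ≈ 4.609 mcg/mL.
Cmax,ss = C₀/(1 − f) ≈ 4.609/0.2289 ≈ 20.135 mcg/mL.
One interval later, Cmin,ss = Cmax,ss·e^(−kτ) ≈ 20.135 × 0.7711 ≈ 15.526 mcg/mL.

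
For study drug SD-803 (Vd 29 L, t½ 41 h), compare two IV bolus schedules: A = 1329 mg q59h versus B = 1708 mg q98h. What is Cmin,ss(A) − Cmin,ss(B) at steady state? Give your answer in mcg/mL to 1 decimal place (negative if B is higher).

Regimen A: f = (1/2)^(59/41) ≈ 0.3688; Cmin,ss = (1329/29)·f/(1−f) ≈ 26.776 mcg/mL.
Regimen B: f = (1/2)^(98/41) ≈ 0.1908; Cmin,ss = (1708/29)·f/(1−f) ≈ 13.887 mcg/mL.
Difference ≈ 26.776 − 13.887 ≈ 12.889 mcg/mL.

12.9 mcg/mL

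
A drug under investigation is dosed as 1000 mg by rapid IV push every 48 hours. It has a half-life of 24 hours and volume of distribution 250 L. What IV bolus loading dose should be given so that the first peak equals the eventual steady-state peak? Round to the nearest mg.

1333 mg

f = (1/2)^(48/24) ≈ 0.250000; accumulation ratio R = 1/(1−f) ≈ 1.33333.
Loading dose to hit Cmax,ss on first dose: D_load = D_maint·R ≈ 1000 × 1.33333 ≈ 1333.33 mg.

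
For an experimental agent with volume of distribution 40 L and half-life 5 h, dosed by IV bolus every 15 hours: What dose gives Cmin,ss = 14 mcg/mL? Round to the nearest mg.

3920 mg

τ/t½ = 15/5 ≈ 3, so f = (1/2)^(15/5) ≈ 0.125000.
Cmin,ss = (D/Vd)·f/(1−f), so D = Cmin,ss·Vd·(1−f)/f.
D = 14 × 40 × (1−f)/f ≈ 14 × 40 × 7.00000 ≈ 3920.00 mg.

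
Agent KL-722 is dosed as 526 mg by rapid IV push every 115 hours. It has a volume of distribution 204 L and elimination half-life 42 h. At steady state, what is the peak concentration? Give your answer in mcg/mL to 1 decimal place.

Over one 115-h interval, 115/42 ≈ 2.7381 half-lives elapse, leaving f ≈ 0.1499 of each dose.
Accumulation ratio R = 1/(1 − f) ≈ 1/0.8501 ≈ 1.1763.
Each bolus raises the concentration by D/Vd = 526/204 ≈ 2.578 mcg/mL.
Cmax,ss = C₀/(1 − f) ≈ 2.578/0.8501 ≈ 3.033 mcg/mL.

3.0 mcg/mL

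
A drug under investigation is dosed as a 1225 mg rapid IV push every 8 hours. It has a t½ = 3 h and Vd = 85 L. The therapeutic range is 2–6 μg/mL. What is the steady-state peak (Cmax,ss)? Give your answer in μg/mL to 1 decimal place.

Over one 8-h interval, 8/3 ≈ 2.6667 half-lives elapse, leaving f ≈ 0.1575 of each dose.
At steady state, accumulation factor R = 1/(1 − e^(−kτ)) ≈ 1.1869.
Each bolus raises the concentration by D/Vd = 1225/85 ≈ 14.412 μg/mL.
Steady-state peak Cmax,ss = C₀·R ≈ 14.412 × 1.1869 ≈ 17.106 μg/mL.
Peak 17.1 μg/mL vs MTC 6 μg/mL: exceeds toxic threshold.

17.1 μg/mL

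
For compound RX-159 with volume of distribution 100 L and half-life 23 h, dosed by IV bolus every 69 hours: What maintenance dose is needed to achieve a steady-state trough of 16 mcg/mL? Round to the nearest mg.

τ/t½ = 69/23 ≈ 3, so f = (1/2)^(69/23) ≈ 0.125000.
Cmin,ss = (D/Vd)·f/(1−f), so D = Cmin,ss·Vd·(1−f)/f.
D = 16 × 100 × (1−f)/f ≈ 16 × 100 × 7.00000 ≈ 11200.00 mg.

11200 mg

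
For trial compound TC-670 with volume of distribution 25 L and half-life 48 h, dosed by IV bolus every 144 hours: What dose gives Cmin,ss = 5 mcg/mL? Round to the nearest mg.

875 mg

τ/t½ = 144/48 ≈ 3, so f = (1/2)^(144/48) ≈ 0.125000.
Cmin,ss = (D/Vd)·f/(1−f), so D = Cmin,ss·Vd·(1−f)/f.
D = 5 × 25 × (1−f)/f ≈ 5 × 25 × 7.00000 ≈ 875.00 mg.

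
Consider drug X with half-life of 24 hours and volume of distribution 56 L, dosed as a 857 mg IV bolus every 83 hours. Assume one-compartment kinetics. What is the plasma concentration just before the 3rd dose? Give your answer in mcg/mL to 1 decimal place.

f = (1/2)^(τ/t½) = (1/2)^(83/24) ≈ 0.0910.
C₀ = D/Vd = 857/56 ≈ 15.304 mcg/mL.
Before the 3rd dose, 2 doses have been given. Superposition: Cmin = C₀·(f + f²).
≈ 15.304 × (0.0910 + 0.0083) ≈ 15.304 × 0.0993 ≈ 1.520 mcg/mL.

1.5 mcg/mL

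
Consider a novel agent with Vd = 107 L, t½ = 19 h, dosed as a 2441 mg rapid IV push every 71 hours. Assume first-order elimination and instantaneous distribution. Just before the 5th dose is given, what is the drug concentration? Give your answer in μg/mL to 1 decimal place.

1.8 μg/mL

f = (1/2)^(τ/t½) = (1/2)^(71/19) ≈ 0.0750.
C₀ = D/Vd = 2441/107 ≈ 22.813 μg/mL.
Before the 5th dose, 4 doses have been given. Superposition: Cmin = C₀·(f + f² + … + f^4).
≈ 22.813 × (0.0750 + 0.0056 + 0.0004 + 0.0000) ≈ 22.813 × 0.0810 ≈ 1.848 μg/mL.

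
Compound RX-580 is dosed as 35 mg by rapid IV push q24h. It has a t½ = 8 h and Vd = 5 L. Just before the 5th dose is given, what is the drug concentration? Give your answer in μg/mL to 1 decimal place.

1.0 μg/mL

f = (1/2)^(τ/t½) = (1/2)^(24/8) ≈ 0.1250.
C₀ = D/Vd = 35/5 ≈ 7.000 μg/mL.
Before the 5th dose, 4 doses have been given. Superposition: Cmin = C₀·(f + f² + … + f^4).
≈ 7.000 × (0.1250 + 0.0156 + 0.0020 + 0.0002) ≈ 7.000 × 0.1428 ≈ 1.000 μg/mL.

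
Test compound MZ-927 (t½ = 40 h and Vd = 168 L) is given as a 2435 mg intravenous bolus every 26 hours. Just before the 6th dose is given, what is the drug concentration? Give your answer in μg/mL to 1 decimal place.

22.8 μg/mL

f = (1/2)^(τ/t½) = (1/2)^(26/40) ≈ 0.6373.
C₀ = D/Vd = 2435/168 ≈ 14.494 μg/mL.
Before the 6th dose, 5 doses have been given. Superposition: Cmin = C₀·(f + f² + … + f^5).
≈ 14.494 × (0.6373 + 0.4062 + 0.2588 + 0.1650 + 0.1051) ≈ 14.494 × 1.5724 ≈ 22.790 μg/mL.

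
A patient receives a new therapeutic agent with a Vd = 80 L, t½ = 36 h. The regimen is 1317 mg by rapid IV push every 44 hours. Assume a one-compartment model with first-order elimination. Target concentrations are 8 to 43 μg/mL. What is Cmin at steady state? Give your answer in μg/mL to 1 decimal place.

Over one 44-h interval, 44/36 ≈ 1.2222 half-lives elapse, leaving f ≈ 0.4286 of each dose.
Single-dose peak C₀ = D/Vd = 1317/80 ≈ 16.462 μg/mL.
Steady-state trough Cmin,ss = C₀·f/(1−f) ≈ 16.462 × 0.4286/0.5714 ≈ 12.348 μg/mL.
Trough 12.3 μg/mL vs MEC 8 μg/mL: adequate.

12.3 μg/mL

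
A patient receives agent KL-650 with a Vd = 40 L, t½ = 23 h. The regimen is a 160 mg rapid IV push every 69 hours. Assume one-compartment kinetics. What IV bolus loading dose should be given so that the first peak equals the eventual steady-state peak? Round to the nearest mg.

f = (1/2)^(69/23) ≈ 0.125000; accumulation ratio R = 1/(1−f) ≈ 1.14286.
Loading dose to hit Cmax,ss on first dose: D_load = D_maint·R ≈ 160 × 1.14286 ≈ 182.86 mg.

183 mg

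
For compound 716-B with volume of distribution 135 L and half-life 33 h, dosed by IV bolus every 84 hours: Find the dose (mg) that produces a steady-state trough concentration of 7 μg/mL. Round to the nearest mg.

τ/t½ = 84/33 ≈ 2.5455, so f = (1/2)^(84/33) ≈ 0.171294.
Cmin,ss = (D/Vd)·f/(1−f), so D = Cmin,ss·Vd·(1−f)/f.
D = 7 × 135 × (1−f)/f ≈ 7 × 135 × 4.83792 ≈ 4571.83 mg.

4572 mg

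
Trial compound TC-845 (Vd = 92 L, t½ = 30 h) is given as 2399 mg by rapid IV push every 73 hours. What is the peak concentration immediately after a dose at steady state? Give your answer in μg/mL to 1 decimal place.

32.0 μg/mL

τ/t½ = 73/30 ≈ 2.4333, so fraction remaining f = (1/2)^(73/30) ≈ 0.1851.
Accumulation ratio R = 1/(1 − f) ≈ 1/0.8149 ≈ 1.2271.
Each bolus raises the concentration by D/Vd = 2399/92 ≈ 26.076 μg/mL.
Steady-state peak Cmax,ss = C₀·R ≈ 26.076 × 1.2271 ≈ 31.998 μg/mL.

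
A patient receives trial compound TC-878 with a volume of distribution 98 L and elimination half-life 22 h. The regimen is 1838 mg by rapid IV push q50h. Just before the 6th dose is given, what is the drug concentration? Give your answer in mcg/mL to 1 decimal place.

4.9 mcg/mL

f = (1/2)^(τ/t½) = (1/2)^(50/22) ≈ 0.2069.
C₀ = D/Vd = 1838/98 ≈ 18.755 mcg/mL.
Before the 6th dose, 5 doses have been given. Superposition: Cmin = C₀·(f + f² + … + f^5).
≈ 18.755 × (0.2069 + 0.0428 + 0.0089 + 0.0018 + 0.0004) ≈ 18.755 × 0.2608 ≈ 4.891 mcg/mL.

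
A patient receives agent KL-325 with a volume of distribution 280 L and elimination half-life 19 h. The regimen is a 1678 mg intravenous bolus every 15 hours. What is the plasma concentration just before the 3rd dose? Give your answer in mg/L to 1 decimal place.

f = (1/2)^(τ/t½) = (1/2)^(15/19) ≈ 0.5786.
C₀ = D/Vd = 1678/280 ≈ 5.993 mg/L.
Before the 3rd dose, 2 doses have been given. Superposition: Cmin = C₀·(f + f²).
≈ 5.993 × (0.5786 + 0.3348) ≈ 5.993 × 0.9134 ≈ 5.474 mg/L.

5.5 mg/L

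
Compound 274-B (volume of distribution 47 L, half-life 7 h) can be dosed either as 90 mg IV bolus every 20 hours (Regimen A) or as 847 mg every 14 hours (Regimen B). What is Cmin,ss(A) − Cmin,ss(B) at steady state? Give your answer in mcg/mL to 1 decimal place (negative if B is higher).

Regimen A: f = (1/2)^(20/7) ≈ 0.1380; Cmin,ss = (90/47)·f/(1−f) ≈ 0.307 mcg/mL.
Regimen B: f = (1/2)^(14/7) ≈ 0.2500; Cmin,ss = (847/47)·f/(1−f) ≈ 6.007 mcg/mL.
Difference ≈ 0.307 − 6.007 ≈ -5.700 mcg/mL.

-5.7 mcg/mL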